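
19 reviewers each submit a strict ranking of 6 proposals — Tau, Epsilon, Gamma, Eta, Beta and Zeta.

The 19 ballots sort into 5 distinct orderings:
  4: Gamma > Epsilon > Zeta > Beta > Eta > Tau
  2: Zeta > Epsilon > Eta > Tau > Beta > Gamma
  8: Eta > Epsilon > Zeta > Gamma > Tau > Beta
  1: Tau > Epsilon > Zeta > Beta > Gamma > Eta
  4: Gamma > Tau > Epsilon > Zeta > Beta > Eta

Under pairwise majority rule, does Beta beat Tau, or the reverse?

Ballots ranking Beta above Tau: 4.
Ballots ranking Tau above Beta: 19 − 4 = 15.
Tau wins the head-to-head 15–4.

Tau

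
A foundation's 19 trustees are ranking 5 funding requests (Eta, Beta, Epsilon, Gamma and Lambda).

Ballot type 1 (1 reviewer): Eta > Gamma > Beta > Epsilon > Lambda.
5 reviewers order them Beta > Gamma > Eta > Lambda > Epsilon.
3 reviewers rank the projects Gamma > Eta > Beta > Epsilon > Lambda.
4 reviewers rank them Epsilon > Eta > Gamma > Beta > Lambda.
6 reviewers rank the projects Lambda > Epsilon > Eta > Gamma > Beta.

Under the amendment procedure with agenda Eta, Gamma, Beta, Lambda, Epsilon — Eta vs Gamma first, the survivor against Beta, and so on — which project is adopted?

Round 1: Eta vs Gamma — 11–8, Eta advances.
Round 2: Eta vs Beta — 14–5, Eta advances.
Round 3: Eta vs Lambda — 13–6, Eta advances.
Round 4: Eta vs Epsilon — 9–10, Epsilon advances.
The agenda winner is Epsilon.

Epsilon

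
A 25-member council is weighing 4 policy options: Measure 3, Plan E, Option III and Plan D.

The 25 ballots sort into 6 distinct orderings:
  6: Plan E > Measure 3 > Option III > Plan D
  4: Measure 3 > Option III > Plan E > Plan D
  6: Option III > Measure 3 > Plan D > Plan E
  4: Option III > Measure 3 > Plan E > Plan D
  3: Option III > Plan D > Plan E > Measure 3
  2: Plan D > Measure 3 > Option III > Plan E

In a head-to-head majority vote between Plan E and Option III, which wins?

Option III

Ballots ranking Plan E above Option III: 6.
Ballots ranking Option III above Plan E: 25 − 6 = 19.
Option III wins the head-to-head 19–6.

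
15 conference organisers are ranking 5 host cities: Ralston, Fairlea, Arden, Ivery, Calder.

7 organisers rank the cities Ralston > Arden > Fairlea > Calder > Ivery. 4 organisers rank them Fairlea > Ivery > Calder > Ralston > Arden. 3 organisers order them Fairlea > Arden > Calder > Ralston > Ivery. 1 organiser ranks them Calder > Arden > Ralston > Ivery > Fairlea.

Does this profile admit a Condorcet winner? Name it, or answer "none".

none

Head-to-head results (15 organisers):
Ralston vs Fairlea: Ralston, 8–7.
Ralston vs Arden: Ralston, 11–4.
Ralston vs Ivery: 11 to 4, Ralston.
Ralston vs Calder: 7 to 8, Calder.
Fairlea vs Arden: Arden, 8–7.
Fairlea vs Ivery: Fairlea preferred on 7+4+3 = 14 ballots; Fairlea wins 14–1.
Fairlea vs Calder: 7+4+3 = 14 for Fairlea, 1 for Calder — Fairlea by 14–1.
Arden vs Ivery: Arden preferred on 7+3+1 = 11 ballots; Arden wins 11–4.
Arden vs Calder: Arden is ranked higher on 7+3 = 10 ballots, Calder on 5. Arden wins 10–5.
Ivery vs Calder: 4 to 11, Calder.
Every city loses at least once (Ralston loses to Calder; Fairlea loses to Ralston; Arden loses to Ralston; Ivery loses to Ralston; Calder loses to Fairlea). The majority relation contains the cycle Ralston > Fairlea > Calder > Ralston, so there is no Condorcet winner.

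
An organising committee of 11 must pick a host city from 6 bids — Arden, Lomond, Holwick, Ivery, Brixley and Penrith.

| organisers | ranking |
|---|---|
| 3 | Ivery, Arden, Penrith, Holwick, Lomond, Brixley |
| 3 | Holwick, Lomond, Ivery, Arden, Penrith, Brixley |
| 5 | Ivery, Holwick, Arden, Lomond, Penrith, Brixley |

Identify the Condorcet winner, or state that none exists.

Check each pair by majority over 11 ballots:
Arden vs Lomond: Arden, 8–3.
Arden vs Holwick: Arden preferred on 3 ballots; Holwick wins 8–3.
Arden vs Ivery: 0 for Arden, 11 for Ivery — Ivery by 11–0.
Arden vs Brixley: Arden is ranked higher on 3+3+5 = 11 ballots, Brixley on 0. Arden wins 11–0.
Arden vs Penrith: 3+3+5 = 11 for Arden, 0 for Penrith — Arden by 11–0.
Lomond vs Holwick: 0 for Lomond, 11 for Holwick — Holwick by 11–0.
Lomond vs Ivery: Lomond preferred on 3 ballots; Ivery wins 8–3.
Lomond vs Brixley: Lomond, 11–0.
Lomond vs Penrith: Lomond wins 8–3.
Holwick vs Ivery: Holwick is ranked higher on 3 ballots, Ivery on 8. Ivery wins 8–3.
Holwick vs Brixley: Holwick is ranked higher on 3+3+5 = 11 ballots, Brixley on 0. Holwick wins 11–0.
Holwick vs Penrith: Holwick, 8–3.
Ivery vs Brixley: Ivery preferred on 3+3+5 = 11 ballots; Ivery wins 11–0.
Ivery vs Penrith: Ivery, 11–0.
Brixley vs Penrith: Penrith, 11–0.
Ivery wins every pairwise contest, so Ivery is the Condorcet winner.

Ivery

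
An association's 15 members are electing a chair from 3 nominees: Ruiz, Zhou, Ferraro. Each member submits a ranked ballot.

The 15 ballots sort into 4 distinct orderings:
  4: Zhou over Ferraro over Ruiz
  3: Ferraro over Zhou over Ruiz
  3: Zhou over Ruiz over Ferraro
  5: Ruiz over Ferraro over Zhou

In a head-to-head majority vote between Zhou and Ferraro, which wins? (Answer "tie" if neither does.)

Ballots ranking Zhou above Ferraro: 4 + 3 = 7.
Ballots ranking Ferraro above Zhou: 15 − 7 = 8.
Ferraro wins the head-to-head 8–7.

Ferraro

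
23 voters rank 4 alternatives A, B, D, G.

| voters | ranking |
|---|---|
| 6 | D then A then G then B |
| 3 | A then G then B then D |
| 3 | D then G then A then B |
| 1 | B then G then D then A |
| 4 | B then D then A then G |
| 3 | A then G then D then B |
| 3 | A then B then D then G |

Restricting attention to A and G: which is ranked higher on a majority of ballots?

Ballots ranking A above G: 6 + 3 + 4 + 3 + 3 = 19.
Ballots ranking G above A: 23 − 19 = 4.
A wins the head-to-head 19–4.

A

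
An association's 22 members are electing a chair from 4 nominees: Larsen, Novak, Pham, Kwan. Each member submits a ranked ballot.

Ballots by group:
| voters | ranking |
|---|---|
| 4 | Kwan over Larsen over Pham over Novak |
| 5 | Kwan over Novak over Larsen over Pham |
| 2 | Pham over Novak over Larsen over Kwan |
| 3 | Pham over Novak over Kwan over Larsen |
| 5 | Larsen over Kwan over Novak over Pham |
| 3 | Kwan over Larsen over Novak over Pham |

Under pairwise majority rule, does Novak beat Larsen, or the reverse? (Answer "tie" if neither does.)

Ballots ranking Novak above Larsen: 5 + 2 + 3 = 10.
Ballots ranking Larsen above Novak: 22 − 10 = 12.
Larsen wins the head-to-head 12–10.

Larsen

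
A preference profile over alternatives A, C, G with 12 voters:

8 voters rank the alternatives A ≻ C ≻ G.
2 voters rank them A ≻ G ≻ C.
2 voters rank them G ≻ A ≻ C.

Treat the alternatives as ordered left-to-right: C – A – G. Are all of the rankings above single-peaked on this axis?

yes

Axis positions: C=1, A=2, G=3.
Cluster 1 (peak A at position 2): ranking walks positions 2-1-3, expanding outward from the peak — single-peaked.
Cluster 2 (peak A at position 2): ranking walks positions 2-3-1, expanding outward from the peak — single-peaked.
Cluster 3 (peak G at position 3): ranking walks positions 3-2-1, expanding outward from the peak — single-peaked.
Every ranking is single-peaked on this axis.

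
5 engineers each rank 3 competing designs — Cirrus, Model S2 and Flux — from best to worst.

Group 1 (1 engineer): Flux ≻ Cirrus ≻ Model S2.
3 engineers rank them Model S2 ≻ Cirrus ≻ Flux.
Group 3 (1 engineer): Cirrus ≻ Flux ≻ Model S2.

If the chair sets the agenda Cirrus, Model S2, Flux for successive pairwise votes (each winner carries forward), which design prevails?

Model S2

Round 1: Cirrus vs Model S2 — 2–3, Model S2 advances.
Round 2: Model S2 vs Flux — 3–2, Model S2 advances.
Model S2 survives the agenda.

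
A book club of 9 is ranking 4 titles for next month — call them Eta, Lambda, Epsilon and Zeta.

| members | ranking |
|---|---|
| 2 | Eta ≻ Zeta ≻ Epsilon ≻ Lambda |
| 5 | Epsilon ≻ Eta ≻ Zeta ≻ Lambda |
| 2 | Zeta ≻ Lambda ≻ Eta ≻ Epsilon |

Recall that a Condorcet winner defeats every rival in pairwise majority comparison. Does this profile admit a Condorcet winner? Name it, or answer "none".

Head-to-head results (9 members):
Eta vs Lambda: 7 to 2, Eta.
Eta vs Epsilon: Eta preferred on 2+2 = 4 ballots; Epsilon wins 5–4.
Eta vs Zeta: 2+5 = 7 for Eta, 2 for Zeta — Eta by 7–2.
Lambda vs Epsilon: Lambda preferred on 2 ballots; Epsilon wins 7–2.
Lambda vs Zeta: Lambda preferred on 0 ballots; Zeta wins 9–0.
Epsilon vs Zeta: 5 to 4, Epsilon.
Epsilon beats each of Eta, Lambda, Zeta — Epsilon is the Condorcet winner.

Epsilon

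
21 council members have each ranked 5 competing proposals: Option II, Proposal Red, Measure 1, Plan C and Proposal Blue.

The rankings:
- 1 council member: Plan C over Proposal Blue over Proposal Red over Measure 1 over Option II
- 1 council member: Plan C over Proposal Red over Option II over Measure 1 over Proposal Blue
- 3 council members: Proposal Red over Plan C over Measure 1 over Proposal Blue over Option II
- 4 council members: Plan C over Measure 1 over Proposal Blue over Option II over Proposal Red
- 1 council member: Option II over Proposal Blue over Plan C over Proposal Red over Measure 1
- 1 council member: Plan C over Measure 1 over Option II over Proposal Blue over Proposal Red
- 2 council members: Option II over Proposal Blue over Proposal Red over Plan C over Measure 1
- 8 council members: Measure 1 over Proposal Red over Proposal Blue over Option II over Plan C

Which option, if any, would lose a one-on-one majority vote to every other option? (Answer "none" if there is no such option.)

none

Pairwise majorities:
Option II vs Proposal Red: Option II preferred on 4+1+1+2 = 8 ballots; Proposal Red wins 13–8.
Option II vs Measure 1: 4 to 17, Measure 1.
Option II vs Plan C: Option II preferred on 1+2+8 = 11 ballots; Option II wins 11–10.
Option II vs Proposal Blue: 5 to 16, Proposal Blue.
Proposal Red vs Measure 1: Measure 1 wins 13–8.
Proposal Red vs Plan C: Proposal Red wins 13–8.
Proposal Red vs Proposal Blue: 12 to 9, Proposal Red.
Measure 1 vs Plan C: Measure 1 is ranked higher on 8 ballots, Plan C on 13. Plan C wins 13–8.
Measure 1–Proposal Blue: Measure 1 17–4.
Plan C–Proposal Blue: Proposal Blue 11–10.
No option is winless: Option II beats Plan C; Proposal Red beats Option II; Measure 1 beats Option II; Plan C beats Measure 1; Proposal Blue beats Option II. There is no Condorcet loser.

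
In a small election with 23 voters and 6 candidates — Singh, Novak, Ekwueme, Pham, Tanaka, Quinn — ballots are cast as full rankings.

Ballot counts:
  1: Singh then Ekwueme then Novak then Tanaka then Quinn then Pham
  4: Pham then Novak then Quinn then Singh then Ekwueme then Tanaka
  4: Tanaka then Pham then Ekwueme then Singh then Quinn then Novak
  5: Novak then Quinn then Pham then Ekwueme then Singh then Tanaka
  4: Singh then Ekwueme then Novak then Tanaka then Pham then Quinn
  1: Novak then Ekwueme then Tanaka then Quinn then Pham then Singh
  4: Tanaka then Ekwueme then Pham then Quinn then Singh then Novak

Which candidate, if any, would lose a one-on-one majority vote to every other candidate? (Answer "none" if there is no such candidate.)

none

Pairwise majorities:
Singh–Novak: Singh 13–10.
Singh vs Ekwueme: 1+4+4 = 9 for Singh, 14 for Ekwueme — Ekwueme by 14–9.
Singh vs Pham: 1+4 = 5 for Singh, 18 for Pham — Pham by 18–5.
Singh vs Tanaka: Singh is ranked higher on 1+4+5+4 = 14 ballots, Tanaka on 9. Singh wins 14–9.
Singh vs Quinn: 1+4+4 = 9 for Singh, 14 for Quinn — Quinn by 14–9.
Novak vs Ekwueme: 10 to 13, Ekwueme.
Novak vs Pham: Novak preferred on 1+5+4+1 = 11 ballots; Pham wins 12–11.
Novak vs Tanaka: 15 to 8, Novak.
Novak vs Quinn: Novak is ranked higher on 1+4+5+4+1 = 15 ballots, Quinn on 8. Novak wins 15–8.
Ekwueme vs Pham: Ekwueme is ranked higher on 1+4+1+4 = 10 ballots, Pham on 13. Pham wins 13–10.
Ekwueme vs Tanaka: Ekwueme wins 15–8.
Ekwueme vs Quinn: Ekwueme wins 14–9.
Pham vs Tanaka: 9 to 14, Tanaka.
Pham vs Quinn: Pham preferred on 4+4+4+4 = 16 ballots; Pham wins 16–7.
Tanaka vs Quinn: Tanaka, 14–9.
No candidate is winless: Singh beats Novak; Novak beats Tanaka; Ekwueme beats Singh; Pham beats Singh; Tanaka beats Pham; Quinn beats Singh. There is no Condorcet loser.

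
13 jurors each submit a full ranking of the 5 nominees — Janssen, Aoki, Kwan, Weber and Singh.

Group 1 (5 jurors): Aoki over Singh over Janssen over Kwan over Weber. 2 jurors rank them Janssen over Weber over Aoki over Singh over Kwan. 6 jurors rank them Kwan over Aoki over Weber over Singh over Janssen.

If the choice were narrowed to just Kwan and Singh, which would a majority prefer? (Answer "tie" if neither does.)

Ballots ranking Kwan above Singh: 6.
Ballots ranking Singh above Kwan: 13 − 6 = 7.
Singh wins the head-to-head 7–6.

Singh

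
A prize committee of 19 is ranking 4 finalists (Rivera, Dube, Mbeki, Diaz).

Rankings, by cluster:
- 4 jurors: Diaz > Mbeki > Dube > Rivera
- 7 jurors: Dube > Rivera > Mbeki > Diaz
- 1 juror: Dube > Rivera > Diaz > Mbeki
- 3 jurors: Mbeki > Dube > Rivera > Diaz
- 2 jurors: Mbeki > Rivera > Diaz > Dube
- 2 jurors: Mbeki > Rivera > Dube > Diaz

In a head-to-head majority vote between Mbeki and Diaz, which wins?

Ballots ranking Mbeki above Diaz: 7 + 3 + 2 + 2 = 14.
Ballots ranking Diaz above Mbeki: 19 − 14 = 5.
Mbeki wins the head-to-head 14–5.

Mbeki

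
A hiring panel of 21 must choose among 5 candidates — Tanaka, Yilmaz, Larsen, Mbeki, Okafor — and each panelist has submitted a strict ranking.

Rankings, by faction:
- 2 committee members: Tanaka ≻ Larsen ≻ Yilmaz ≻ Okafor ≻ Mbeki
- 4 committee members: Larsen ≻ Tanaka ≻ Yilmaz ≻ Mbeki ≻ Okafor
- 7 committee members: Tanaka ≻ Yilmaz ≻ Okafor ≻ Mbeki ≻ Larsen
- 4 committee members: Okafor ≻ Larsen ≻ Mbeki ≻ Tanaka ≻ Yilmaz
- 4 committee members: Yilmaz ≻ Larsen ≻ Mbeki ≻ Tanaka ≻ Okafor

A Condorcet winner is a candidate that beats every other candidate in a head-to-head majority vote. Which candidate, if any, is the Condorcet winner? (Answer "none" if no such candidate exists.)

Head-to-head results (21 committee members):
Tanaka vs Yilmaz: 2+4+7+4 = 17 for Tanaka, 4 for Yilmaz — Tanaka by 17–4.
Tanaka vs Larsen: Larsen, 12–9.
Tanaka vs Mbeki: Tanaka, 13–8.
Tanaka vs Okafor: 17 to 4, Tanaka.
Yilmaz vs Larsen: 7+4 = 11 for Yilmaz, 10 for Larsen — Yilmaz by 11–10.
Yilmaz vs Mbeki: Yilmaz, 17–4.
Yilmaz vs Okafor: Yilmaz is ranked higher on 2+4+7+4 = 17 ballots, Okafor on 4. Yilmaz wins 17–4.
Larsen–Mbeki: Larsen 14–7.
Larsen–Okafor: Okafor 11–10.
Mbeki–Okafor: Okafor 13–8.
Each candidate drops at least one matchup (Tanaka loses to Larsen; Yilmaz loses to Tanaka; Larsen loses to Yilmaz; Mbeki loses to Tanaka; Okafor loses to Tanaka); the cycle Tanaka beats Yilmaz beats Larsen beats Tanaka rules out a Condorcet winner.

none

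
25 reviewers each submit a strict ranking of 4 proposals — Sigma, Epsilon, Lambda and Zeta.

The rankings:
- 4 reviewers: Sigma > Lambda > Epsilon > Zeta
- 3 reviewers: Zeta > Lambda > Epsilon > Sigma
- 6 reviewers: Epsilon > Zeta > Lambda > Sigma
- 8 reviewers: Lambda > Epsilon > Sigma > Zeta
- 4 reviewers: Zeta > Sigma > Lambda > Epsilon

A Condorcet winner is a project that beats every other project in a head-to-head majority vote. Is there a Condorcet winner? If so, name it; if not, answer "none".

Pairwise majorities:
Sigma–Epsilon: Epsilon 17–8.
Sigma vs Lambda: Lambda, 17–8.
Sigma vs Zeta: Zeta wins 13–12.
Epsilon–Lambda: Lambda 19–6.
Epsilon vs Zeta: Epsilon, 18–7.
Lambda–Zeta: Zeta 13–12.
Each project drops at least one matchup (Sigma loses to Epsilon; Epsilon loses to Lambda; Lambda loses to Zeta; Zeta loses to Epsilon); the cycle Epsilon > Zeta > Lambda > Epsilon rules out a Condorcet winner.

none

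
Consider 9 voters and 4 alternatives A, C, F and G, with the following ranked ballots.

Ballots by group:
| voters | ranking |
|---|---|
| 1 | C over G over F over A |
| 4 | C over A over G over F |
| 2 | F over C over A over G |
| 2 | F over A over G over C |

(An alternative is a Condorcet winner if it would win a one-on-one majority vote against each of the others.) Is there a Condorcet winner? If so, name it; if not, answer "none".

C

Pairwise majorities:
A vs C: C wins 7–2.
A vs F: F, 5–4.
A vs G: A wins 8–1.
C–F: C 5–4.
C vs G: C wins 7–2.
F vs G: G, 5–4.
C defeats every rival head-to-head and is the Condorcet winner.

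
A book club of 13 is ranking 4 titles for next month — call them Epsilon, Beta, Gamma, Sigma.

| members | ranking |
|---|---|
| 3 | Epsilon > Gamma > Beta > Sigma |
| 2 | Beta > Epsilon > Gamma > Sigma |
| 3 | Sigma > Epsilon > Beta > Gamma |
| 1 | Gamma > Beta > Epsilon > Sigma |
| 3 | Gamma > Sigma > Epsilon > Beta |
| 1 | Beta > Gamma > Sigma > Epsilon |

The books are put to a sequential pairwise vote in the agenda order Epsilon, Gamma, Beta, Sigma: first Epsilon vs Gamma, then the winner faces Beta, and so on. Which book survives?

Round 1: Epsilon vs Gamma — 8–5, Epsilon advances.
Round 2: Epsilon vs Beta — 9–4, Epsilon advances.
Round 3: Epsilon vs Sigma — 6–7, Sigma advances.
Sigma survives the agenda.

Sigma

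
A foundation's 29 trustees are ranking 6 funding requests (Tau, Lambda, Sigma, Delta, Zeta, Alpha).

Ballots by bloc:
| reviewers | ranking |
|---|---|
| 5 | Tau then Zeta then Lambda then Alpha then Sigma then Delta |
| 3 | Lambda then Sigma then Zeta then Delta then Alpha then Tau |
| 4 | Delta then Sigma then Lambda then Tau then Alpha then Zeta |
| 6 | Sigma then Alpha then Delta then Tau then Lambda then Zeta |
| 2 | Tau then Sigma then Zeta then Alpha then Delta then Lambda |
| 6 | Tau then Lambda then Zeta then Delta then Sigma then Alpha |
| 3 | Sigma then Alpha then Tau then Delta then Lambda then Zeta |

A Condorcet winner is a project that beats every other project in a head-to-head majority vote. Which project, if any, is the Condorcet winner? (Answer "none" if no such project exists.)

Sigma

Pairwise majorities:
Tau vs Lambda: Tau, 22–7.
Tau–Sigma: Sigma 16–13.
Tau vs Delta: Tau, 16–13.
Tau–Zeta: Tau 26–3.
Tau–Alpha: Tau 17–12.
Lambda vs Sigma: Sigma wins 15–14.
Lambda vs Delta: Delta wins 15–14.
Lambda vs Zeta: Lambda wins 22–7.
Lambda–Alpha: Lambda 18–11.
Sigma vs Delta: Sigma wins 19–10.
Sigma vs Zeta: Sigma, 18–11.
Sigma–Alpha: Sigma 24–5.
Delta vs Zeta: Zeta wins 16–13.
Delta vs Alpha: Alpha wins 16–13.
Zeta–Alpha: Zeta 16–13.
Sigma defeats every rival head-to-head and is the Condorcet winner.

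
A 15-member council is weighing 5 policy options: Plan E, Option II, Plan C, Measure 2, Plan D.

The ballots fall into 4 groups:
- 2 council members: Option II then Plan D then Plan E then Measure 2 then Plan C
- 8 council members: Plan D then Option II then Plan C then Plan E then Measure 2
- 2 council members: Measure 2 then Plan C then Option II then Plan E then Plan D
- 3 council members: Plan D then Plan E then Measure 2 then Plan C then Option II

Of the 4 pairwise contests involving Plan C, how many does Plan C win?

Plan C against each rival (15 council members):
Plan C–Plan E: Plan C 10–5.
Plan C vs Option II: Option II wins 10–5.
Plan C–Measure 2: Plan C 8–7.
Plan C vs Plan D: Plan C preferred on 2 ballots; Plan D wins 13–2.
Plan C beats Plan E, Measure 2; loses to Option II, Plan D — 2 pairwise wins.

2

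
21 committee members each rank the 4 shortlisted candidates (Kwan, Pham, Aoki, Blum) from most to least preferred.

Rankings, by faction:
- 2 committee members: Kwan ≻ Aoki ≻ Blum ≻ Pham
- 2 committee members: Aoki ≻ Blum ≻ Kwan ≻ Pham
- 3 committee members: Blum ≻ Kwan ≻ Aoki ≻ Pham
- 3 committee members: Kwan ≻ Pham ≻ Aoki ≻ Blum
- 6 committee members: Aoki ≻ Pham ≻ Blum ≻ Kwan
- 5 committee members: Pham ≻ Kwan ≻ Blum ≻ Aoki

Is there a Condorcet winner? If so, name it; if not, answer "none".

Check each pair by majority over 21 ballots:
Kwan vs Pham: Kwan preferred on 2+2+3+3 = 10 ballots; Pham wins 11–10.
Kwan vs Aoki: 2+3+3+5 = 13 for Kwan, 8 for Aoki — Kwan by 13–8.
Kwan vs Blum: Blum, 11–10.
Pham vs Aoki: Aoki wins 13–8.
Pham–Blum: Pham 14–7.
Aoki vs Blum: Aoki, 13–8.
Each candidate drops at least one matchup (Kwan loses to Pham; Pham loses to Aoki; Aoki loses to Kwan; Blum loses to Pham); the cycle Kwan beats Aoki beats Pham beats Kwan rules out a Condorcet winner.

none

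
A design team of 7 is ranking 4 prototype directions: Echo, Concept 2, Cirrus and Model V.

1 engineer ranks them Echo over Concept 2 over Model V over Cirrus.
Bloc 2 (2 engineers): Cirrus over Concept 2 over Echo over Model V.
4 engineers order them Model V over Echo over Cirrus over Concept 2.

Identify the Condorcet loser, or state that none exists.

Concept 2

Head-to-head results (7 engineers):
Echo–Concept 2: Echo 5–2.
Echo vs Cirrus: Echo wins 5–2.
Echo vs Model V: Echo is ranked higher on 1+2 = 3 ballots, Model V on 4. Model V wins 4–3.
Concept 2–Cirrus: Cirrus 6–1.
Concept 2 vs Model V: Concept 2 is ranked higher on 1+2 = 3 ballots, Model V on 4. Model V wins 4–3.
Cirrus vs Model V: Model V wins 5–2.
Concept 2 is beaten in every head-to-head and is the Condorcet loser.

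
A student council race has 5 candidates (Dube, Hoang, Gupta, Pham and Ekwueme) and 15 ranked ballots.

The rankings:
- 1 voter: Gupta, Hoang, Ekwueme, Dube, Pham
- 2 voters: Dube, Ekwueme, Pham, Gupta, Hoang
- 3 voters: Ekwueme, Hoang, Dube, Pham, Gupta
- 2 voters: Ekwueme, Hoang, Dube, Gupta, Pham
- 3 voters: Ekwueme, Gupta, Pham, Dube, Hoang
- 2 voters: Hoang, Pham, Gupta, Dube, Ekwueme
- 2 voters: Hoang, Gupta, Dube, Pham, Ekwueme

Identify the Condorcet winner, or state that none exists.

Pairwise majorities:
Dube vs Hoang: 2+3 = 5 for Dube, 10 for Hoang — Hoang by 10–5.
Dube vs Gupta: Dube preferred on 2+3+2 = 7 ballots; Gupta wins 8–7.
Dube vs Pham: Dube preferred on 1+2+3+2+2 = 10 ballots; Dube wins 10–5.
Dube vs Ekwueme: Dube is ranked higher on 2+2+2 = 6 ballots, Ekwueme on 9. Ekwueme wins 9–6.
Hoang vs Gupta: Hoang is ranked higher on 3+2+2+2 = 9 ballots, Gupta on 6. Hoang wins 9–6.
Hoang vs Pham: 10 to 5, Hoang.
Hoang vs Ekwueme: 5 to 10, Ekwueme.
Gupta vs Pham: 1+2+3+2 = 8 for Gupta, 7 for Pham — Gupta by 8–7.
Gupta vs Ekwueme: Gupta is ranked higher on 1+2+2 = 5 ballots, Ekwueme on 10. Ekwueme wins 10–5.
Pham vs Ekwueme: Pham is ranked higher on 2+2 = 4 ballots, Ekwueme on 11. Ekwueme wins 11–4.
Ekwueme wins every pairwise contest, so Ekwueme is the Condorcet winner.

Ekwueme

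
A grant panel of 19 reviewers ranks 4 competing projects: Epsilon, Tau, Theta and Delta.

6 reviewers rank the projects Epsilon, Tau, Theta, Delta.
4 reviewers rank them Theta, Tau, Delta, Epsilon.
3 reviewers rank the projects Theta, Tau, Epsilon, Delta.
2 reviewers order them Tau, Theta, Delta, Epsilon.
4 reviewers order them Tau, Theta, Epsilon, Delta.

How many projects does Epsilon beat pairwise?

Epsilon against each rival (19 reviewers):
Epsilon vs Tau: Tau wins 13–6.
Epsilon vs Theta: Epsilon preferred on 6 ballots; Theta wins 13–6.
Epsilon vs Delta: 13 to 6, Epsilon.
Epsilon beats Delta; loses to Tau, Theta — 1 pairwise win.

1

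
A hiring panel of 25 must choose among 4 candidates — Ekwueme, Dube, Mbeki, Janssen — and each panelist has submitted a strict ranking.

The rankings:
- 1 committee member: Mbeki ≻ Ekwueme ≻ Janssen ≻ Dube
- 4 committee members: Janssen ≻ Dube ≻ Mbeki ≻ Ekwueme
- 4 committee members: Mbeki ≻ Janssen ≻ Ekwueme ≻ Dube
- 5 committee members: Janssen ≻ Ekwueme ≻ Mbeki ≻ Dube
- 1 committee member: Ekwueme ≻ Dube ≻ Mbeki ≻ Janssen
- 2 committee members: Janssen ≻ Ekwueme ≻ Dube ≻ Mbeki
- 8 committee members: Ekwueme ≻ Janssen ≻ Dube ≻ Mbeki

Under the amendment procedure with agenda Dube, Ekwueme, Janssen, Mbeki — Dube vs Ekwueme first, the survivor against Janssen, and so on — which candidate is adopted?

Round 1: Dube vs Ekwueme — 4–21, Ekwueme advances.
Round 2: Ekwueme vs Janssen — 10–15, Janssen advances.
Round 3: Janssen vs Mbeki — 19–6, Janssen advances.
Janssen survives the agenda.

Janssen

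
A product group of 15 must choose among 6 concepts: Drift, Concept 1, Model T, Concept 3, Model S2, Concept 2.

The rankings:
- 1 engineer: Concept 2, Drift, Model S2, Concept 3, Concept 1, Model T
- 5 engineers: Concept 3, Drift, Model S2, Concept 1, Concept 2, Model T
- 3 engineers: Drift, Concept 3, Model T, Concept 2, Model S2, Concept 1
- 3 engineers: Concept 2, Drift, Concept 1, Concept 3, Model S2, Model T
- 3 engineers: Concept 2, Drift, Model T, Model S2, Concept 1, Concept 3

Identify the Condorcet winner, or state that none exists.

Drift

Pairwise majorities:
Drift–Concept 1: Drift 15–0.
Drift vs Model T: Drift, 15–0.
Drift vs Concept 3: 10 to 5, Drift.
Drift vs Model S2: Drift wins 15–0.
Drift vs Concept 2: Drift is ranked higher on 5+3 = 8 ballots, Concept 2 on 7. Drift wins 8–7.
Concept 1 vs Model T: 1+5+3 = 9 for Concept 1, 6 for Model T — Concept 1 by 9–6.
Concept 1 vs Concept 3: 6 to 9, Concept 3.
Concept 1 vs Model S2: Concept 1 is ranked higher on 3 ballots, Model S2 on 12. Model S2 wins 12–3.
Concept 1 vs Concept 2: 5 to 10, Concept 2.
Model T vs Concept 3: Concept 3 wins 12–3.
Model T vs Model S2: Model T preferred on 3+3 = 6 ballots; Model S2 wins 9–6.
Model T vs Concept 2: Model T preferred on 3 ballots; Concept 2 wins 12–3.
Concept 3 vs Model S2: 5+3+3 = 11 for Concept 3, 4 for Model S2 — Concept 3 by 11–4.
Concept 3 vs Concept 2: 8 to 7, Concept 3.
Model S2 vs Concept 2: Model S2 is ranked higher on 5 ballots, Concept 2 on 10. Concept 2 wins 10–5.
Drift wins every pairwise contest, so Drift is the Condorcet winner.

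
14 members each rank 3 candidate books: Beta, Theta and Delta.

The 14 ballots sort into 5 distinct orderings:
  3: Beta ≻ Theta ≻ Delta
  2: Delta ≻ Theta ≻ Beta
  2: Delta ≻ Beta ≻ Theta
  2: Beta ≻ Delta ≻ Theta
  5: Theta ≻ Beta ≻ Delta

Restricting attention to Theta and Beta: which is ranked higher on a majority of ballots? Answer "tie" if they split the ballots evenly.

Ballots ranking Theta above Beta: 2 + 5 = 7.
Ballots ranking Beta above Theta: 14 − 7 = 7.
7–7: the pair ties.

tie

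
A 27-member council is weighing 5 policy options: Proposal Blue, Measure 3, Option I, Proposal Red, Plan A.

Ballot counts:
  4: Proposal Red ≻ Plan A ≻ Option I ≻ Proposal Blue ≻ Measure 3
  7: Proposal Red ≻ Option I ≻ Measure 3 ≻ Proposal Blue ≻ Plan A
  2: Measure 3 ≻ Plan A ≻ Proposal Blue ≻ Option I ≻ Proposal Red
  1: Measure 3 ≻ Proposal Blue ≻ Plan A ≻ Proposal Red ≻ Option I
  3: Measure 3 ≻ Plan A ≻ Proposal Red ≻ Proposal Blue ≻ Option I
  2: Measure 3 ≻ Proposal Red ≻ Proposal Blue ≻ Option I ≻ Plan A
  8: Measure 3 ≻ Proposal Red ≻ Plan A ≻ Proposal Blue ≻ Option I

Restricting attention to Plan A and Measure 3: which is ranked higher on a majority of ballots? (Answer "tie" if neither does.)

Ballots ranking Plan A above Measure 3: 4.
Ballots ranking Measure 3 above Plan A: 27 − 4 = 23.
Measure 3 wins the head-to-head 23–4.

Measure 3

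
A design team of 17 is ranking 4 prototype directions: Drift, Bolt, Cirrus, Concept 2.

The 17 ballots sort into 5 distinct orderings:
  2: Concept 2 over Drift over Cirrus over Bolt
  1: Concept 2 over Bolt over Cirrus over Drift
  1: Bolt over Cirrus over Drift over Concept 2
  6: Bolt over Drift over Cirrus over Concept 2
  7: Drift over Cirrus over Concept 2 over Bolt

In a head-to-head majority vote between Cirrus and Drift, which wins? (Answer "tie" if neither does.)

Ballots ranking Cirrus above Drift: 1 + 1 = 2.
Ballots ranking Drift above Cirrus: 17 − 2 = 15.
Drift wins the head-to-head 15–2.

Drift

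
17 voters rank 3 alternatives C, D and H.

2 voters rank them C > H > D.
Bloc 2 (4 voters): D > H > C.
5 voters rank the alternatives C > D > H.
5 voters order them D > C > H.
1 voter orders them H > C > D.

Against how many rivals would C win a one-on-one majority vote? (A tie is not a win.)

1

C against each rival (17 voters):
C vs D: D, 9–8.
C vs H: C, 12–5.
C beats H; loses to D — 1 pairwise win.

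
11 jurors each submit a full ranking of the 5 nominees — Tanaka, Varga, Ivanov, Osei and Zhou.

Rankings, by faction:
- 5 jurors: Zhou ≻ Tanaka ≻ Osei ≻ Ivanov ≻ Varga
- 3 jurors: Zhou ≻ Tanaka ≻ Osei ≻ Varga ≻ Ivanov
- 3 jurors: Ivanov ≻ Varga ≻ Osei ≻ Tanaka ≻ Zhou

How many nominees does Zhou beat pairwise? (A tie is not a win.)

Zhou against each rival (11 jurors):
Zhou vs Tanaka: Zhou preferred on 5+3 = 8 ballots; Zhou wins 8–3.
Zhou vs Varga: Zhou preferred on 5+3 = 8 ballots; Zhou wins 8–3.
Zhou vs Ivanov: 5+3 = 8 for Zhou, 3 for Ivanov — Zhou by 8–3.
Zhou vs Osei: 8 to 3, Zhou.
Zhou beats Tanaka, Varga, Ivanov, Osei — 4 pairwise wins.

4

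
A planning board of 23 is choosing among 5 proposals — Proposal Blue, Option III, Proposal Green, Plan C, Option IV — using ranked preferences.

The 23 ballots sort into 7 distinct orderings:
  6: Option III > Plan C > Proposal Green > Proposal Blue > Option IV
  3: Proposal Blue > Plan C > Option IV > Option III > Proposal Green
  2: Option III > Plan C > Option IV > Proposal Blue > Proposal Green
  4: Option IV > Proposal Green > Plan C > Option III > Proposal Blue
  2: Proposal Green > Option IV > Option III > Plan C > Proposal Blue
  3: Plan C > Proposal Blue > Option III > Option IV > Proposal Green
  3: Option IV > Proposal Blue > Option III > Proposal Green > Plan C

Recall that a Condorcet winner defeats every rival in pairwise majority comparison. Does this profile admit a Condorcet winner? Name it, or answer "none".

none

Check each pair by majority over 23 ballots:
Proposal Blue–Option III: Option III 14–9.
Proposal Blue vs Proposal Green: Proposal Green, 12–11.
Proposal Blue vs Plan C: 3+3 = 6 for Proposal Blue, 17 for Plan C — Plan C by 17–6.
Proposal Blue vs Option IV: Proposal Blue, 12–11.
Option III vs Proposal Green: Option III preferred on 6+3+2+3+3 = 17 ballots; Option III wins 17–6.
Option III vs Plan C: 13 to 10, Option III.
Option III vs Option IV: Option IV, 12–11.
Proposal Green vs Plan C: Proposal Green is ranked higher on 4+2+3 = 9 ballots, Plan C on 14. Plan C wins 14–9.
Proposal Green vs Option IV: Option IV, 15–8.
Plan C vs Option IV: Plan C wins 14–9.
Every option loses at least once (Proposal Blue loses to Option III; Option III loses to Option IV; Proposal Green loses to Option III; Plan C loses to Option III; Option IV loses to Proposal Blue). The majority relation contains the cycle Proposal Blue → Option IV → Option III → Proposal Blue, so there is no Condorcet winner.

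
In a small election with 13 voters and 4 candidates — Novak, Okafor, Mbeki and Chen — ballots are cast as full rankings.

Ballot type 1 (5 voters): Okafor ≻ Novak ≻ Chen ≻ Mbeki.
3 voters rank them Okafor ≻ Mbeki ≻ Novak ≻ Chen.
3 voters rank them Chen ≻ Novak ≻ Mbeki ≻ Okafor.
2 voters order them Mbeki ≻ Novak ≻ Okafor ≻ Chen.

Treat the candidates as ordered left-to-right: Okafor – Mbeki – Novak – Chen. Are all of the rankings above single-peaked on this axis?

Axis positions: Okafor=1, Mbeki=2, Novak=3, Chen=4.
Ballot type 1: ranking walks positions 1-3-4-2; Novak is ranked above Mbeki even though Mbeki lies between Novak and the peak Okafor on the axis — preferences dip and rise again. Not single-peaked.
Ballot type 2 (peak Okafor at position 1): ranking walks positions 1-2-3-4, expanding outward from the peak — single-peaked.
Ballot type 3 (peak Chen at position 4): ranking walks positions 4-3-2-1, expanding outward from the peak — single-peaked.
Ballot type 4 (peak Mbeki at position 2): ranking walks positions 2-3-1-4, expanding outward from the peak — single-peaked.
Ballot type 1 violates single-peakedness, so the profile is not single-peaked on this axis.

no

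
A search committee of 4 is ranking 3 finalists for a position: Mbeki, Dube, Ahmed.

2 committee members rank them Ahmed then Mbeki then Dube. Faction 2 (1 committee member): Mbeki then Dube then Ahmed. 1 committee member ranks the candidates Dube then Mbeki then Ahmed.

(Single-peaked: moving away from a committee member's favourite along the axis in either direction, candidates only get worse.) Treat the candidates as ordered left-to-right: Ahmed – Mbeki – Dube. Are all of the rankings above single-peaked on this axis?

yes

Axis positions: Ahmed=1, Mbeki=2, Dube=3.
Faction 1 (peak Ahmed at position 1): ranking walks positions 1-2-3, expanding outward from the peak — single-peaked.
Faction 2 (peak Mbeki at position 2): ranking walks positions 2-3-1, expanding outward from the peak — single-peaked.
Faction 3 (peak Dube at position 3): ranking walks positions 3-2-1, expanding outward from the peak — single-peaked.
Every ranking is single-peaked on this axis.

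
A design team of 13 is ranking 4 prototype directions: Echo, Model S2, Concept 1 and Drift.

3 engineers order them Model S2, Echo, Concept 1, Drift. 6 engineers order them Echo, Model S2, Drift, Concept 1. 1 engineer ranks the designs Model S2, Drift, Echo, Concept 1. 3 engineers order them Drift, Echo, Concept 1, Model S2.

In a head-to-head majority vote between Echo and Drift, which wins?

Ballots ranking Echo above Drift: 3 + 6 = 9.
Ballots ranking Drift above Echo: 13 − 9 = 4.
Echo wins the head-to-head 9–4.

Echo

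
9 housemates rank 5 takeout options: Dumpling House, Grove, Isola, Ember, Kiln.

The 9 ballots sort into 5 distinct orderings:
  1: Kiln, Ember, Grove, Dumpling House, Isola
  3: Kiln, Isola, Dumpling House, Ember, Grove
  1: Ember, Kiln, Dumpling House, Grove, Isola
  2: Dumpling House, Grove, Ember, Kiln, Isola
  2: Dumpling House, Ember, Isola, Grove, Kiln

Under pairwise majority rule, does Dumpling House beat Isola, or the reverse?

Ballots ranking Dumpling House above Isola: 1 + 1 + 2 + 2 = 6.
Ballots ranking Isola above Dumpling House: 9 − 6 = 3.
Dumpling House wins the head-to-head 6–3.

Dumpling House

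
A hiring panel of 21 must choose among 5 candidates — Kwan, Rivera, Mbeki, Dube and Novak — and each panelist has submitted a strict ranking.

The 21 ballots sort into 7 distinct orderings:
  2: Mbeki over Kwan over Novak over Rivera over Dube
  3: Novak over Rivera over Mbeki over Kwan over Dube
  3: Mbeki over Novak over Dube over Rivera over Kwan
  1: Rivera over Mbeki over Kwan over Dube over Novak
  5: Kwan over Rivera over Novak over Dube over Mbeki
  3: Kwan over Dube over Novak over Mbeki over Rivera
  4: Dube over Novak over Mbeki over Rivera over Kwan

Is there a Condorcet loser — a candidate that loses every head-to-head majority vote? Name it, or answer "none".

Head-to-head results (21 committee members):
Kwan vs Rivera: Kwan preferred on 2+5+3 = 10 ballots; Rivera wins 11–10.
Kwan vs Mbeki: 5+3 = 8 for Kwan, 13 for Mbeki — Mbeki by 13–8.
Kwan vs Dube: Kwan wins 14–7.
Kwan vs Novak: Kwan, 11–10.
Rivera vs Mbeki: Mbeki, 12–9.
Rivera vs Dube: 2+3+1+5 = 11 for Rivera, 10 for Dube — Rivera by 11–10.
Rivera vs Novak: Novak, 15–6.
Mbeki–Dube: Dube 12–9.
Mbeki vs Novak: Mbeki is ranked higher on 2+3+1 = 6 ballots, Novak on 15. Novak wins 15–6.
Dube vs Novak: Dube is ranked higher on 1+3+4 = 8 ballots, Novak on 13. Novak wins 13–8.
Each candidate has at least one pairwise win (Kwan beats Dube; Rivera beats Kwan; Mbeki beats Kwan; Dube beats Mbeki; Novak beats Rivera) — no Condorcet loser.

none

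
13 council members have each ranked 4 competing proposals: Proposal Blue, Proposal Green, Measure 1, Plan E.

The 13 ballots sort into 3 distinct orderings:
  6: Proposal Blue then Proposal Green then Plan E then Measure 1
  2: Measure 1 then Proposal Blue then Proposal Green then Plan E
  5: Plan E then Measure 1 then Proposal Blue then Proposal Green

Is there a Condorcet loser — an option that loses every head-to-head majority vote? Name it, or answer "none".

Head-to-head results (13 council members):
Proposal Blue vs Proposal Green: Proposal Blue wins 13–0.
Proposal Blue vs Measure 1: Measure 1 wins 7–6.
Proposal Blue–Plan E: Proposal Blue 8–5.
Proposal Green vs Measure 1: Measure 1 wins 7–6.
Proposal Green vs Plan E: 8 to 5, Proposal Green.
Measure 1 vs Plan E: 2 for Measure 1, 11 for Plan E — Plan E by 11–2.
Every option wins at least one matchup (Proposal Blue beats Proposal Green; Proposal Green beats Plan E; Measure 1 beats Proposal Blue; Plan E beats Measure 1), so there is no Condorcet loser.

none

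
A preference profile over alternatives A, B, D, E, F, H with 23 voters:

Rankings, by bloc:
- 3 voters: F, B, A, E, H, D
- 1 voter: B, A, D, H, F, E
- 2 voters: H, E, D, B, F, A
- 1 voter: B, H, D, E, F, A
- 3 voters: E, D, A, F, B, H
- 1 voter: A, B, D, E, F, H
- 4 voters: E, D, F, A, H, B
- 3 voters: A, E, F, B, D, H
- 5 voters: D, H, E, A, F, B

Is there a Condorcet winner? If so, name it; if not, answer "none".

Pairwise majorities:
A vs B: A preferred on 3+1+4+3+5 = 16 ballots; A wins 16–7.
A vs D: 3+1+1+3 = 8 for A, 15 for D — D by 15–8.
A vs E: A preferred on 3+1+1+3 = 8 ballots; E wins 15–8.
A vs F: A preferred on 1+3+1+3+5 = 13 ballots; A wins 13–10.
A vs H: 3+1+3+1+4+3 = 15 for A, 8 for H — A by 15–8.
B vs D: B preferred on 3+1+1+1+3 = 9 ballots; D wins 14–9.
B vs E: 3+1+1+1 = 6 for B, 17 for E — E by 17–6.
B vs F: B preferred on 1+2+1+1 = 5 ballots; F wins 18–5.
B vs H: 3+1+1+3+1+3 = 12 for B, 11 for H — B by 12–11.
D vs E: D is ranked higher on 1+1+1+5 = 8 ballots, E on 15. E wins 15–8.
D vs F: D is ranked higher on 17 ballots, F on 6. D wins 17–6.
D vs H: 17 to 6, D.
E vs F: E preferred on 19 ballots; E wins 19–4.
E vs H: 3+3+1+4+3 = 14 for E, 9 for H — E by 14–9.
F vs H: F preferred on 3+3+1+4+3 = 14 ballots; F wins 14–9.
Only E has no losses; E is the Condorcet winner.

E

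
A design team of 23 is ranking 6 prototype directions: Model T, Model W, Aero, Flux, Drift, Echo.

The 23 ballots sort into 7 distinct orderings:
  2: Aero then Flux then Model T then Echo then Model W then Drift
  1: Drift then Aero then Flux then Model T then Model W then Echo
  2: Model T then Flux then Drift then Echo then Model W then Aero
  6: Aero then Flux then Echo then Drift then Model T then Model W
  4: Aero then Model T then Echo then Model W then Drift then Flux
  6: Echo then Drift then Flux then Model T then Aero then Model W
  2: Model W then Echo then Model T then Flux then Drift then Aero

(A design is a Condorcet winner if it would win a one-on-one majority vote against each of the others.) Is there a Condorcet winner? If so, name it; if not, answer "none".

Check each pair by majority over 23 ballots:
Model T vs Model W: 21 to 2, Model T.
Model T vs Aero: Model T is ranked higher on 2+6+2 = 10 ballots, Aero on 13. Aero wins 13–10.
Model T vs Flux: 2+4+2 = 8 for Model T, 15 for Flux — Flux by 15–8.
Model T vs Drift: Model T preferred on 2+2+4+2 = 10 ballots; Drift wins 13–10.
Model T vs Echo: 9 to 14, Echo.
Model W vs Aero: Model W preferred on 2+2 = 4 ballots; Aero wins 19–4.
Model W vs Flux: Model W preferred on 4+2 = 6 ballots; Flux wins 17–6.
Model W vs Drift: 8 to 15, Drift.
Model W vs Echo: 3 to 20, Echo.
Aero vs Flux: 13 to 10, Aero.
Aero vs Drift: Aero preferred on 2+6+4 = 12 ballots; Aero wins 12–11.
Aero vs Echo: 13 to 10, Aero.
Flux vs Drift: Flux preferred on 2+2+6+2 = 12 ballots; Flux wins 12–11.
Flux vs Echo: Flux is ranked higher on 2+1+2+6 = 11 ballots, Echo on 12. Echo wins 12–11.
Drift vs Echo: 1+2 = 3 for Drift, 20 for Echo — Echo by 20–3.
Aero defeats every rival head-to-head and is the Condorcet winner.

Aero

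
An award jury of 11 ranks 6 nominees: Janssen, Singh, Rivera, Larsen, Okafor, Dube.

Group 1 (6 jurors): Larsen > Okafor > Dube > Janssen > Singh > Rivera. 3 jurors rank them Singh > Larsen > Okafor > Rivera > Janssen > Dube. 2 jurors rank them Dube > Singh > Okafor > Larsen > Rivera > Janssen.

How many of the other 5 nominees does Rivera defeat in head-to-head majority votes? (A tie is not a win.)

0

Rivera against each rival (11 jurors):
Rivera vs Janssen: Janssen wins 6–5.
Rivera vs Singh: Rivera preferred on 0 ballots; Singh wins 11–0.
Rivera vs Larsen: 0 to 11, Larsen.
Rivera vs Okafor: Okafor, 11–0.
Rivera vs Dube: Dube wins 8–3.
Rivera beats no one; loses to Janssen, Singh, Larsen, Okafor, Dube — 0 pairwise wins.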